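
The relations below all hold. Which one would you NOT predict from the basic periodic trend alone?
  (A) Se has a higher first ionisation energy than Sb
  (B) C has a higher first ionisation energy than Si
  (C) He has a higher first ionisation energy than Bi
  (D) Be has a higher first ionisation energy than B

The general trend: first ionisation energy increases across a period and decreases down a group.
(A) Se (period 4, group 16) vs Sb (period 5, group 15): the stated order agrees with the simple trend.
(B) C (period 2, group 14) vs Si (period 3, group 14): the stated order agrees with the simple trend.
(C) He (period 1, group 18) vs Bi (period 6, group 15): the stated order agrees with the simple trend.
(D) Be (period 2, group 2) vs B (period 2, group 13): the stated order contradicts the simple trend.
The exception is (D): removing B's lone 2p electron is easier than breaking Be's filled 2s².

(D)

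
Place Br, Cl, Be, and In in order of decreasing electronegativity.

Smaller atoms with higher effective nuclear charge are more electronegative.
Here both period and group differ, so the two effects have to be weighed against each other.
In > Be: the two effects oppose for this pair; the across-period effect wins (1.78 vs 1.57).
Br > In: both effects reinforce here, so Br is clearly the higher of the two.
Cl > Br: they share group 17; the group trend gives Cl the larger value.
Tabulated electronegativity (Pauling): Be 1.57, Cl 3.16, Br 2.96, In 1.78.
So from highest to lowest: Cl > Br > In > Be.

Cl > Br > In > Be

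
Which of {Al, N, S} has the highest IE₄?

Al

After 3 electrons have been removed, what remains? Al³⁺ is the bare [Ne] core; N³⁺ still has 2 valence electrons; S³⁺ still has 3 valence electrons.
Breaking into a closed-shell core is much more expensive than removing a leftover valence electron — Al has the largest IE_4 here.
Valence configurations: N³⁺ [He]2s², S³⁺ [Ne]3s²3p¹.
The numbers (kJ/mol): Al 11577, N 7475, S 4556.
Overall IE_4 order: S < N < Al.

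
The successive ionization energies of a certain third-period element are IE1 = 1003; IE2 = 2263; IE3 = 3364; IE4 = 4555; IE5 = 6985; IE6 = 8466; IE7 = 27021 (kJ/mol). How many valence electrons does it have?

6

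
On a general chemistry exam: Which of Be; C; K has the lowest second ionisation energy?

The second ionization energy removes an electron from the +1 ion. For each element: Be⁺ still has 1 valence electron; C⁺ still has 3 valence electrons; K⁺ is the bare [Ar] core.
Core electrons are held far more tightly than valence electrons, so K tops the IE_2 order.
Valence configurations: Be⁺ [He]2s¹, C⁺ [He]2s²2p¹.
The numbers (kJ/mol): Be 1757, C 2353, K 3052.
Putting it together, IE_2: Be < C < K.

Be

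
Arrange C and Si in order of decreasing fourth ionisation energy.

C > Si

After 3 electrons have been removed, what remains? C³⁺ still has 1 valence electron; Si³⁺ still has 1 valence electron.
All are still removing valence electrons, so compare the +3 ions as you would atoms: IE_4 generally rises across a period (higher Z_eff) and falls down a group (larger shell), subject to the usual subshell exceptions.
Valence configurations: C³⁺ [He]2s¹, Si³⁺ [Ne]3s¹.
Approximate IE_4 values (kJ/mol): C 6223, Si 4356.
Putting it together, IE_4: Si < C.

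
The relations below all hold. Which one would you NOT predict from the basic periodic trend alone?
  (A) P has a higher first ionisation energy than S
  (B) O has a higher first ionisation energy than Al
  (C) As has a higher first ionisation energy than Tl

The general trend: first ionisation energy increases across a period and decreases down a group.
(A) P (period 3, group 15) vs S (period 3, group 16): the stated order contradicts the simple trend.
(B) O (period 2, group 16) vs Al (period 3, group 13): the stated order agrees with the simple trend.
(C) As (period 4, group 15) vs Tl (period 6, group 13): the stated order agrees with the simple trend.
The exception is (A): S (3p⁴) ionizes more easily than half-filled P (3p³) because the paired 3p electron in S is pushed out by e⁻–e⁻ repulsion.

(A)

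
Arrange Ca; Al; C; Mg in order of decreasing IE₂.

C > Al > Mg > Ca

After 1 electron has been removed, what remains? Ca⁺ still has 1 valence electron; Al⁺ still has 2 valence electrons; C⁺ still has 3 valence electrons; Mg⁺ still has 1 valence electron.
All are still removing valence electrons, so compare the +1 ions as you would atoms: IE_2 generally rises across a period (higher Z_eff) and falls down a group (larger shell), subject to the usual subshell exceptions.
Valence configurations: Ca⁺ [Ar]4s¹, Al⁺ [Ne]3s², C⁺ [He]2s²2p¹, Mg⁺ [Ne]3s¹.
Tabulated IE_2 (kJ/mol): Ca 1145, Al 1817, C 2353, Mg 1451.
Putting it together, IE_2: Ca < Mg < Al < C.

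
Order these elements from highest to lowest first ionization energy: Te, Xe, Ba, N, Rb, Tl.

N is in period 2, group 15; Rb is in period 5, group 1; Te is in period 5, group 16; Xe is in period 5, group 18; Ba is in period 6, group 2; Tl is in period 6, group 13.
First ionization energy rises across a period (greater Z_eff holds electrons more tightly) and falls down a group (valence electrons are farther from the nucleus).
These span different periods and groups, so the two trends combine.
Ba > Rb: the two effects oppose for this pair; the across-period effect wins (503 vs 403 kJ/mol).
Tl > Ba: both are in period 6; the period trend gives Tl the larger value.
Te > Tl: relative to Tl, both the across-period and down-group shifts push Te's first ionization energy up.
Xe > Te: both are in period 5; the period trend gives Xe the larger value.
N > Xe: the two effects oppose for this pair; the down-group effect wins (1402 vs 1170 kJ/mol).
Approximate values (kJ/mol): N 1402, Rb 403, Te 869, Xe 1170, Ba 503, Tl 589.
So from highest to lowest: N > Xe > Te > Tl > Ba > Rb.

N > Xe > Te > Tl > Ba > Rb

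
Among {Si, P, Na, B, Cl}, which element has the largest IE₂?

IE_2 is the cost of taking one more electron from the +1 cation: Si⁺ still has 3 valence electrons; P⁺ still has 4 valence electrons; Na⁺ is the bare [Ne] core; B⁺ still has 2 valence electrons; Cl⁺ still has 6 valence electrons.
Core electrons are held far more tightly than valence electrons, so Na tops the IE_2 order.
Valence configurations: Si⁺ [Ne]3s²3p¹, P⁺ [Ne]3s²3p², B⁺ [He]2s², Cl⁺ [Ne]3s²3p⁴.
Tabulated IE_2 (kJ/mol): Si 1577, P 1907, Na 4562, B 2427, Cl 2298.
Putting it together, IE_2: Si < P < Cl < B < Na.

Na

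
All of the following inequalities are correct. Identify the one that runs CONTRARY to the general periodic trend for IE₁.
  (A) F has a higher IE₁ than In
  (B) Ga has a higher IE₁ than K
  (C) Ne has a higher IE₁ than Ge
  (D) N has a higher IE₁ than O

(D)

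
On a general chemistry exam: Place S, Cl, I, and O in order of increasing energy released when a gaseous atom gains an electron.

O is in period 2, group 16; S is in period 3, group 16; Cl is in period 3, group 17; I is in period 5, group 17.
Atoms with high Z_eff and room in the valence shell (especially the halogens) have the most exothermic electron affinities.
These span different periods and groups, so the two trends combine.
S > O: this pair runs against the simple trend — see the exception note.
I > S: period and group pull opposite ways; the across-period shift dominates (295 vs 200 kJ/mol).
Cl > I: they share group 17; the group trend gives Cl the larger value.
Note the exception: S has a higher electron affinity than O, contrary to the simple trend — the compact 2p subshell of O repels the added electron more than S's larger 3p does.
Approximate values (kJ/mol): O 141, S 200, Cl 349, I 295.
So from lowest to highest: O < S < I < Cl.

O < S < I < Cl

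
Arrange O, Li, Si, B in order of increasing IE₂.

The second ionization energy removes an electron from the +1 ion. For each element: O⁺ still has 5 valence electrons; Li⁺ is the bare [He] core; Si⁺ still has 3 valence electrons; B⁺ still has 2 valence electrons.
Core electrons are held far more tightly than valence electrons, so Li tops the IE_2 order.
Valence configurations: O⁺ [He]2s²2p³, Si⁺ [Ne]3s²3p¹, B⁺ [He]2s².
Tabulated IE_2 (kJ/mol): O 3388, Li 7298, Si 1577, B 2427.
Overall IE_2 order: Si < B < O < Li.

Si < B < O < Li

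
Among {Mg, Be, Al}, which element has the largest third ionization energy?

Be

After 2 electrons have been removed, what remains? Mg²⁺ is the bare [Ne] core; Be²⁺ is the bare [He] core; Al²⁺ still has 1 valence electron.
Breaking into a closed-shell core is much more expensive than removing a leftover valence electron — Mg and Be have the largest IE_3 here.
Approximate IE_3 values (kJ/mol): Mg 7733, Be 14849, Al 2745.
Putting it together, IE_3: Al < Mg < Be.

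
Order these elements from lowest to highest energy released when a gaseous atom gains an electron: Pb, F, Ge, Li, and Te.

Li is in period 2, group 1; F is in period 2, group 17; Ge is in period 4, group 14; Te is in period 5, group 16; Pb is in period 6, group 14.
Atoms with high Z_eff and room in the valence shell (especially the halogens) have the most exothermic electron affinities.
These span different periods and groups, so the two trends combine.
Li > Pb: the two effects oppose for this pair; the down-group effect wins (60 vs 35 kJ/mol).
Ge > Li: the two effects oppose for this pair; the across-period effect wins (119 vs 60 kJ/mol).
Te > Ge: the two effects oppose for this pair; the across-period effect wins (190 vs 119 kJ/mol).
F > Te: relative to Te, both the across-period and down-group shifts push F's electron affinity up.
Tabulated electron affinity (kJ/mol): Li 60, F 328, Ge 119, Te 190, Pb 35.
So from lowest to highest: Pb < Li < Ge < Te < F.

Pb < Li < Ge < Te < F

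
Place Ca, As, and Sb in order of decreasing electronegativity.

As > Sb > Ca

Atoms toward the upper right of the periodic table pull bonding electrons most strongly.
Here both period and group differ, so the two effects have to be weighed against each other.
Sb > Ca: the two effects oppose for this pair; the across-period effect wins (2.05 vs 1.00).
As > Sb: As sits above Sb in group 15, so the down-group effect alone puts As higher.
Tabulated electronegativity (Pauling): Ca 1.00, As 2.18, Sb 2.05.
So from highest to lowest: As > Sb > Ca.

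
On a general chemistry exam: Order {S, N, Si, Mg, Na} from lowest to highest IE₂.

Consider each +1 ion: S⁺ still has 5 valence electrons; N⁺ still has 4 valence electrons; Si⁺ still has 3 valence electrons; Mg⁺ still has 1 valence electron; Na⁺ is the bare [Ne] core.
Core electrons are held far more tightly than valence electrons, so Na tops the IE_2 order.
Valence configurations: S⁺ [Ne]3s²3p³, N⁺ [He]2s²2p², Si⁺ [Ne]3s²3p¹, Mg⁺ [Ne]3s¹.
The numbers (kJ/mol): S 2252, N 2856, Si 1577, Mg 1451, Na 4562.
So the second ionization energies run Mg < Si < S < N < Na.

Mg, Si, S, N, Na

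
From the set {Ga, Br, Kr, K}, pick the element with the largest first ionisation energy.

Kr

K is in period 4, group 1; Ga is in period 4, group 13; Br is in period 4, group 17; Kr is in period 4, group 18.
IE₁ increases left→right with effective nuclear charge and decreases top→bottom as the valence shell moves farther out.
All lie in period 4, so first ionization energy increases left to right.
The largest first ionisation energy among these belongs to Kr.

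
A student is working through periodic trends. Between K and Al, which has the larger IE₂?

The second ionization energy removes an electron from the +1 ion. For each element: K⁺ is the bare [Ar] core; Al⁺ still has 2 valence electrons.
Core electrons are held far more tightly than valence electrons, so K tops the IE_2 order.
Tabulated IE_2 (kJ/mol): K 3052, Al 1817.
Overall IE_2 order: Al < K.

K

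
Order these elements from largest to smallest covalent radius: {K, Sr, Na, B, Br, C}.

B is in period 2, group 13; C is in period 2, group 14; Na is in period 3, group 1; K is in period 4, group 1; Br is in period 4, group 17; Sr is in period 5, group 2.
Across a period the added protons contract the valence shell; down a group each new principal shell makes the atom larger.
These span different periods and groups, so the two trends combine.
B > C: both are in period 2; the period trend gives B the larger value.
Br > B: the two effects oppose for this pair; the down-group effect wins (114 vs 85 pm).
Na > Br: the two effects oppose for this pair; the across-period effect wins (155 vs 114 pm).
Sr > Na: period and group pull opposite ways; the down-group shift dominates (185 vs 155 pm).
K > Sr: period and group pull opposite ways; the across-period shift dominates (196 vs 185 pm).
Tabulated atomic radius (pm): B 85, C 75, Na 155, K 196, Br 114, Sr 185.
So from largest to smallest: K > Sr > Na > Br > B > C.

K, Sr, Na, Br, B, C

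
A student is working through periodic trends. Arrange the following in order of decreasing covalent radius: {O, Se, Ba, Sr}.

Moving right in a period, electrons are added to the same shell under a stronger nuclear pull, so atoms get smaller; moving down, a new shell is opened and atoms get larger.
Here both period and group differ, so the two effects have to be weighed against each other.
Se > O: they share group 16; the group trend gives Se the larger value.
Sr > Se: relative to Se, both the across-period and down-group shifts push Sr's atomic radius up.
Ba > Sr: they share group 2; the group trend gives Ba the larger value.
Approximate values (pm): O 63, Se 116, Sr 185, Ba 196.
So from largest to smallest: Ba > Sr > Se > O.

Ba > Sr > Se > O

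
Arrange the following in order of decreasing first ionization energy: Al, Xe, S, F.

F > Xe > S > Al

F is in period 2, group 17; Al is in period 3, group 13; S is in period 3, group 16; Xe is in period 5, group 18.
Across a period the outer electron is held more tightly (higher IE₁); down a group it sits in a higher shell, more shielded, and comes off more easily.
Neither a single period nor a single group — weigh both effects.
S > Al: both are in period 3; the period trend gives S the larger value.
Xe > S: the two effects oppose for this pair; the across-period effect wins (1170 vs 1000 kJ/mol).
F > Xe: period and group pull opposite ways; the down-group shift dominates (1681 vs 1170 kJ/mol).
For reference (kJ/mol): F 1681, Al 578, S 1000, Xe 1170.
So from highest to lowest: F > Xe > S > Al.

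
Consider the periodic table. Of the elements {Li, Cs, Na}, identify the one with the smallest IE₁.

Cs

Across a period the outer electron is held more tightly (higher IE₁); down a group it sits in a higher shell, more shielded, and comes off more easily.
All are in group 1, so first ionization energy increases up the group.
The smallest IE₁ among these belongs to Cs.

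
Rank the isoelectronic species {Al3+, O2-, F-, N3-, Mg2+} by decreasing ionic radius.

All of these have 10 electrons, so size is governed by nuclear charge alone: the more protons, the stronger the pull on the same electron cloud, and the smaller the ion.
Nuclear charges: Al3+ (Z=13), Mg2+ (Z=12), F- (Z=9), O2- (Z=8), N3- (Z=7).
Largest to smallest: N3- > O2- > F- > Mg2+ > Al3+.

N3- > O2- > F- > Mg2+ > Al3+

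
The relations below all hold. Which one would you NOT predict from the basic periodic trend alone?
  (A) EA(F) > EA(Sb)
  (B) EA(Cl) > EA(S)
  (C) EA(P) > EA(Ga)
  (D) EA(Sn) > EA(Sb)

(D)

The general trend: electron affinity increases across a period and decreases down a group.
(A) F (period 2, group 17) vs Sb (period 5, group 15): the stated order agrees with the simple trend.
(B) Cl (period 3, group 17) vs S (period 3, group 16): the stated order agrees with the simple trend.
(C) P (period 3, group 15) vs Ga (period 4, group 13): the stated order agrees with the simple trend.
(D) Sn (period 5, group 14) vs Sb (period 5, group 15): the stated order contradicts the simple trend.
The exception is (D): adding an electron to Sb's half-filled 5p³ is unfavourable, so Sn has the more exothermic EA.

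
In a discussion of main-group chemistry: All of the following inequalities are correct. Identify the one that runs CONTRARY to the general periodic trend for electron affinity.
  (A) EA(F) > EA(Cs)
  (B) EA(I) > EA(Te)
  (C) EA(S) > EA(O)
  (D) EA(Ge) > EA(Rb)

The general trend: electron affinity increases across a period and decreases down a group.
(A) F (period 2, group 17) vs Cs (period 6, group 1): the stated order agrees with the simple trend.
(B) I (period 5, group 17) vs Te (period 5, group 16): the stated order agrees with the simple trend.
(C) S (period 3, group 16) vs O (period 2, group 16): the stated order contradicts the simple trend.
(D) Ge (period 4, group 14) vs Rb (period 5, group 1): the stated order agrees with the simple trend.
The exception is (C): the compact 2p subshell of O repels the added electron more than S's larger 3p does.

(C)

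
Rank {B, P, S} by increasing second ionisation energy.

After 1 electron has been removed, what remains? B⁺ still has 2 valence electrons; P⁺ still has 4 valence electrons; S⁺ still has 5 valence electrons.
All are still removing valence electrons, so compare the +1 ions as you would atoms: IE_2 generally rises across a period (higher Z_eff) and falls down a group (larger shell), subject to the usual subshell exceptions.
Valence configurations: B⁺ [He]2s², P⁺ [Ne]3s²3p², S⁺ [Ne]3s²3p³.
The numbers (kJ/mol): B 2427, P 1907, S 2252.
Overall IE_2 order: P < S < B.

P < S < B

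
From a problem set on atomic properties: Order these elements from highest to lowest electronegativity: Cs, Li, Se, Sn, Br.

Li is in period 2, group 1; Se is in period 4, group 16; Br is in period 4, group 17; Sn is in period 5, group 14; Cs is in period 6, group 1.
Electronegativity increases across a period and decreases down a group, tracking effective nuclear charge and atomic size.
Here both period and group differ, so the two effects have to be weighed against each other.
Li > Cs: Li sits above Cs in group 1, so the down-group effect alone puts Li higher.
Sn > Li: the two effects oppose for this pair; the across-period effect wins (1.96 vs 0.98).
Se > Sn: relative to Sn, both the across-period and down-group shifts push Se's electronegativity up.
Br > Se: Br lies to the right of Se in period 4, so the across-period effect alone puts Br higher.
Approximate values (Pauling): Li 0.98, Se 2.55, Br 2.96, Sn 1.96, Cs 0.79.
So from highest to lowest: Br > Se > Sn > Li > Cs.

Br, Se, Sn, Li, Cs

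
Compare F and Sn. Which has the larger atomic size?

F is in period 2, group 17; Sn is in period 5, group 14.
Moving right in a period, electrons are added to the same shell under a stronger nuclear pull, so atoms get smaller; moving down, a new shell is opened and atoms get larger.
These span different periods and groups, so the two trends combine.
Sn > F: relative to F, both the across-period and down-group shifts push Sn's atomic radius up.
Tabulated atomic radius (pm): F 64, Sn 140.
So Sn has the larger atomic size (Sn > F).

Sn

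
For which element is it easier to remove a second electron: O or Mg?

Consider each +1 ion: O⁺ still has 5 valence electrons; Mg⁺ still has 1 valence electron.
All are still removing valence electrons, so compare the +1 ions as you would atoms: IE_2 generally rises across a period (higher Z_eff) and falls down a group (larger shell), subject to the usual subshell exceptions.
Valence configurations: O⁺ [He]2s²2p³, Mg⁺ [Ne]3s¹.
Approximate IE_2 values (kJ/mol): O 3388, Mg 1451.
So the second ionization energies run Mg < O.

Mg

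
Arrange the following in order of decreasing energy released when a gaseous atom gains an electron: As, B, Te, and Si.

Te, Si, As, B

B is in period 2, group 13; Si is in period 3, group 14; As is in period 4, group 15; Te is in period 5, group 16.
EA tends to increase across a period and decrease down a group, though the pattern is less regular than for IE or radius.
These sit on a diagonal, where the across-period and down-group effects partly cancel.
As > B: the two effects oppose for this pair; the across-period effect wins (78 vs 27 kJ/mol).
Si > As: period and group pull opposite ways; the down-group shift dominates (134 vs 78 kJ/mol).
Te > Si: period and group pull opposite ways; the across-period shift dominates (190 vs 134 kJ/mol).
Approximate values (kJ/mol): B 27, Si 134, As 78, Te 190.
So from highest to lowest: Te > Si > As > B.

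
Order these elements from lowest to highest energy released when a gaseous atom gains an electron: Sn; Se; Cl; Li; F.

Li is in period 2, group 1; F is in period 2, group 17; Cl is in period 3, group 17; Se is in period 4, group 16; Sn is in period 5, group 14.
Adding an electron releases more energy for atoms nearer the top right (short of the noble gases).
Neither a single period nor a single group — weigh both effects.
Sn > Li: the two effects oppose for this pair; the across-period effect wins (107 vs 60 kJ/mol).
Se > Sn: relative to Sn, both the across-period and down-group shifts push Se's electron affinity up.
F > Se: both effects reinforce here, so F is clearly the higher of the two.
Cl > F: this pair runs against the simple trend — see the exception note.
Note the exception: Cl has a higher electron affinity than F, contrary to the simple trend — F's small 2p subshell makes the incoming electron feel strong e⁻–e⁻ repulsion, so Cl actually releases more energy on gaining an electron.
Tabulated electron affinity (kJ/mol): Li 60, F 328, Cl 349, Se 195, Sn 107.
So from lowest to highest: Li < Sn < Se < F < Cl.

Li, Sn, Se, F, Cl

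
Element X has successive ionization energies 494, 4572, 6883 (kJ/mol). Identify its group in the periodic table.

Look for the largest jump between consecutive ionization energies: IE2/IE1 ≈ 9.3, far larger than any earlier ratio.
That jump marks the point where a core electron is being removed. So the atom has 1 valence electron.
A main-group element with 1 valence electron is in group 1.

Group 1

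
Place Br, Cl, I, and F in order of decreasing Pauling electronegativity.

F, Cl, Br, I

F is in period 2, group 17; Cl is in period 3, group 17; Br is in period 4, group 17; I is in period 5, group 17.
EN rises left→right (higher Z_eff, smaller atoms) and falls top→bottom (larger, more shielded atoms).
All are in group 17, so electronegativity increases up the group.
So from highest to lowest: F > Cl > Br > I.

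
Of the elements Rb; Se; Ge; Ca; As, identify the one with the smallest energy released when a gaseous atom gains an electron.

Ca

Ca is in period 4, group 2; Ge is in period 4, group 14; As is in period 4, group 15; Se is in period 4, group 16; Rb is in period 5, group 1.
Atoms with high Z_eff and room in the valence shell (especially the halogens) have the most exothermic electron affinities.
Here both period and group differ, so the two effects have to be weighed against each other.
Rb > Ca: this pair runs against the simple trend — see the exception note.
As > Rb: relative to Rb, both the across-period and down-group shifts push As's electron affinity up.
Ge > As: this pair runs against the simple trend — see the exception note.
Se > Ge: Se lies to the right of Ge in period 4, so the across-period effect alone puts Se higher.
Note the exception: Rb has a higher electron affinity than Ca, contrary to the simple trend — adding an electron to Ca (ns²) has to open a new, higher-energy np subshell, which is unfavourable.
Note the exception: Ge has a higher electron affinity than As, contrary to the simple trend — adding an electron to As's half-filled 4p³ is unfavourable, so Ge (4p²) has the more exothermic EA.
For reference (kJ/mol): Ca 2, Ge 119, As 78, Se 195, Rb 47.
The smallest energy released when a gaseous atom gains an electron among these belongs to Ca.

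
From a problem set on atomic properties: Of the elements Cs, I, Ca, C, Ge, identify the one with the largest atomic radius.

C is in period 2, group 14; Ca is in period 4, group 2; Ge is in period 4, group 14; I is in period 5, group 17; Cs is in period 6, group 1.
Radius decreases left→right (rising Z_eff, same n) and increases top→bottom (higher n).
Neither a single period nor a single group — weigh both effects.
Ge > C: Ge sits below C in group 14, so the down-group effect alone puts Ge larger.
I > Ge: the two effects oppose for this pair; the down-group effect wins (133 vs 121 pm).
Ca > I: the two effects oppose for this pair; the across-period effect wins (171 vs 133 pm).
Cs > Ca: relative to Ca, both the across-period and down-group shifts push Cs's atomic radius up.
For reference (pm): C 75, Ca 171, Ge 121, I 133, Cs 232.
The largest atomic radius among these belongs to Cs.

Cs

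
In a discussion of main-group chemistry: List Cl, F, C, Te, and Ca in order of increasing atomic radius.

F, C, Cl, Te, Ca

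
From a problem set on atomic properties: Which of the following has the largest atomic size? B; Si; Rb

Rb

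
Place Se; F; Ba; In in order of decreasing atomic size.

Ba > In > Se > F

Radius decreases left→right (rising Z_eff, same n) and increases top→bottom (higher n).
Neither a single period nor a single group — weigh both effects.
Se > F: relative to F, both the across-period and down-group shifts push Se's atomic radius up.
In > Se: relative to Se, both the across-period and down-group shifts push In's atomic radius up.
Ba > In: both effects reinforce here, so Ba is clearly the larger of the two.
For reference (pm): F 64, Se 116, In 142, Ba 196.
So from largest to smallest: Ba > In > Se > F.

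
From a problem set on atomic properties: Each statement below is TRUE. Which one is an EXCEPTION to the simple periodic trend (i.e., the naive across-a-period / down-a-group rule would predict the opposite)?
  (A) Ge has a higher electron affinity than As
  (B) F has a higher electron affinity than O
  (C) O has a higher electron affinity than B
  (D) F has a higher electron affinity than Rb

(A)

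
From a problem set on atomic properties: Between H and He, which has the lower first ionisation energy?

H

H is in period 1, group 1; He is in period 1, group 18.
IE₁ increases left→right with effective nuclear charge and decreases top→bottom as the valence shell moves farther out.
All lie in period 1, so first ionization energy increases left to right.
So H has the lower first ionisation energy (H < He).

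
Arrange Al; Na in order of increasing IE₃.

IE_3 is the cost of taking one more electron from the +2 cation: Al²⁺ still has 1 valence electron; Na²⁺ is already 1 electron into the core.
Breaking into a closed-shell core is much more expensive than removing a leftover valence electron — Na has the largest IE_3 here.
Approximate IE_3 values (kJ/mol): Al 2745, Na 6910.
So the third ionization energies run Al < Na.

Al < Na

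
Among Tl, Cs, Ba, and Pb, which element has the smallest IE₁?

Cs

Cs is in period 6, group 1; Ba is in period 6, group 2; Tl is in period 6, group 13; Pb is in period 6, group 14.
Removing the outermost electron gets harder across a period and easier down a group.
All lie in period 6, so first ionization energy increases left to right.
The smallest IE₁ among these belongs to Cs.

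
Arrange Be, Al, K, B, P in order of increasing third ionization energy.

Al, P, B, K, Be

After 2 electrons have been removed, what remains? Be²⁺ is the bare [He] core; Al²⁺ still has 1 valence electron; K²⁺ is already 1 electron into the core; B²⁺ still has 1 valence electron; P²⁺ still has 3 valence electrons.
Breaking into a closed-shell core is much more expensive than removing a leftover valence electron — K and Be have the largest IE_3 here.
Valence configurations: Al²⁺ [Ne]3s¹, B²⁺ [He]2s¹, P²⁺ [Ne]3s²3p¹.
The numbers (kJ/mol): Be 14849, Al 2745, K 4420, B 3660, P 2914.
Hence IE_3: Al < P < B < K < Be.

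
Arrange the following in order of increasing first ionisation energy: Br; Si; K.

K < Si < Br

Si is in period 3, group 14; K is in period 4, group 1; Br is in period 4, group 17.
Across a period the outer electron is held more tightly (higher IE₁); down a group it sits in a higher shell, more shielded, and comes off more easily.
Neither a single period nor a single group — weigh both effects.
Si > K: both effects reinforce here, so Si is clearly the higher of the two.
Br > Si: period and group pull opposite ways; the across-period shift dominates (1140 vs 786 kJ/mol).
Tabulated first ionization energy (kJ/mol): Si 786, K 419, Br 1140.
So from lowest to highest: K < Si < Br.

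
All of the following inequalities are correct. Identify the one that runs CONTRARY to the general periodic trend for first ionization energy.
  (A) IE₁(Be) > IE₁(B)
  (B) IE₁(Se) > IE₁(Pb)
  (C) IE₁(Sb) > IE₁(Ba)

(A)

The general trend: first ionization energy increases across a period and decreases down a group.
(A) Be (period 2, group 2) vs B (period 2, group 13): the stated order contradicts the simple trend.
(B) Se (period 4, group 16) vs Pb (period 6, group 14): the stated order agrees with the simple trend.
(C) Sb (period 5, group 15) vs Ba (period 6, group 2): the stated order agrees with the simple trend.
The exception is (A): removing B's lone 2p electron is easier than breaking Be's filled 2s².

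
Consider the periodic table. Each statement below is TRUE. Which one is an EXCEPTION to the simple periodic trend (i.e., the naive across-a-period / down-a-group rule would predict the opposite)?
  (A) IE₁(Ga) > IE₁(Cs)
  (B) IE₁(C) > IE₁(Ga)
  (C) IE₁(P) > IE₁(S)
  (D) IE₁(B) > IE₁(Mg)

The general trend: first ionization energy increases across a period and decreases down a group.
(A) Ga (period 4, group 13) vs Cs (period 6, group 1): the stated order agrees with the simple trend.
(B) C (period 2, group 14) vs Ga (period 4, group 13): the stated order agrees with the simple trend.
(C) P (period 3, group 15) vs S (period 3, group 16): the stated order contradicts the simple trend.
(D) B (period 2, group 13) vs Mg (period 3, group 2): the stated order agrees with the simple trend.
The exception is (C): S (3p⁴) ionizes more easily than half-filled P (3p³) because the paired 3p electron in S is pushed out by e⁻–e⁻ repulsion.

(C)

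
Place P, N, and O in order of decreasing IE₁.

N is in period 2, group 15; O is in period 2, group 16; P is in period 3, group 15.
Across a period the outer electron is held more tightly (higher IE₁); down a group it sits in a higher shell, more shielded, and comes off more easily.
Here both period and group differ, so the two effects have to be weighed against each other.
O > P: both effects reinforce here, so O is clearly the higher of the two.
N > O: this pair runs against the simple trend — see the exception note.
Note the exception: N has a higher first ionization energy than O, contrary to the simple trend — pairing an electron in O's 2p⁴ costs repulsion energy, so O ionizes more easily than half-filled N (2p³).
For reference (kJ/mol): N 1402, O 1314, P 1012.
So from highest to lowest: N > O > P.

N, O, P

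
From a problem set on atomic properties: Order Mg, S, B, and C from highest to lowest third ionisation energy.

Mg, C, B, S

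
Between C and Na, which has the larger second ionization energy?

Consider each +1 ion: C⁺ still has 3 valence electrons; Na⁺ is the bare [Ne] core.
Core electrons are held far more tightly than valence electrons, so Na tops the IE_2 order.
Tabulated IE_2 (kJ/mol): C 2353, Na 4562.
Overall IE_2 order: C < Na.

Na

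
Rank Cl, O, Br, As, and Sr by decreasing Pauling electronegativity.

O > Cl > Br > As > Sr

O is in period 2, group 16; Cl is in period 3, group 17; As is in period 4, group 15; Br is in period 4, group 17; Sr is in period 5, group 2.
Atoms toward the upper right of the periodic table pull bonding electrons most strongly.
These span different periods and groups, so the two trends combine.
As > Sr: relative to Sr, both the across-period and down-group shifts push As's electronegativity up.
Br > As: both are in period 4; the period trend gives Br the larger value.
Cl > Br: Cl sits above Br in group 17, so the down-group effect alone puts Cl higher.
O > Cl: period and group pull opposite ways; the down-group shift dominates (3.44 vs 3.16).
For reference (Pauling): O 3.44, Cl 3.16, As 2.18, Br 2.96, Sr 0.95.
So from highest to lowest: O > Cl > Br > As > Sr.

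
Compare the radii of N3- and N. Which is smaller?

Forming N3- adds 3 electrons to N. More electron–electron repulsion in the same shell, with unchanged nuclear charge, lets the cloud expand.
An anion is larger than its parent atom: N3- > N.

N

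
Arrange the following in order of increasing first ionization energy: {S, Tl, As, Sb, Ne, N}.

Tl < Sb < As < S < N < Ne

N is in period 2, group 15; Ne is in period 2, group 18; S is in period 3, group 16; As is in period 4, group 15; Sb is in period 5, group 15; Tl is in period 6, group 13.
First ionization energy rises across a period (greater Z_eff holds electrons more tightly) and falls down a group (valence electrons are farther from the nucleus).
Here both period and group differ, so the two effects have to be weighed against each other.
Sb > Tl: relative to Tl, both the across-period and down-group shifts push Sb's first ionization energy up.
As > Sb: As sits above Sb in group 15, so the down-group effect alone puts As higher.
S > As: both effects reinforce here, so S is clearly the higher of the two.
N > S: period and group pull opposite ways; the down-group shift dominates (1402 vs 1000 kJ/mol).
Ne > N: Ne lies to the right of N in period 2, so the across-period effect alone puts Ne higher.
Approximate values (kJ/mol): N 1402, Ne 2081, S 1000, As 947, Sb 831, Tl 589.
So from lowest to highest: Tl < Sb < As < S < N < Ne.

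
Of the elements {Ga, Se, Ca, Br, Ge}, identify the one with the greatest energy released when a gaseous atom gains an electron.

Ca is in period 4, group 2; Ga is in period 4, group 13; Ge is in period 4, group 14; Se is in period 4, group 16; Br is in period 4, group 17.
Adding an electron releases more energy for atoms nearer the top right (short of the noble gases).
All lie in period 4, so electron affinity increases left to right.
The greatest energy released when a gaseous atom gains an electron among these belongs to Br.

Br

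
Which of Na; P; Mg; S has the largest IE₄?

Mg

After 3 electrons have been removed, what remains? Na³⁺ is already 2 electrons into the core; P³⁺ still has 2 valence electrons; Mg³⁺ is already 1 electron into the core; S³⁺ still has 3 valence electrons.
Pulling an electron out of a noble-gas core costs far more than removing a remaining valence electron, so Na and Mg sit at the high end of IE_4.
Valence configurations: P³⁺ [Ne]3s², S³⁺ [Ne]3s²3p¹.
S³⁺ loses a lone 3p electron whereas P³⁺ must break into a filled 3s² pair, so IE_4(P) > IE_4(S) even though S has the higher nuclear charge.
Tabulated IE_4 (kJ/mol): Na 9543, P 4964, Mg 10543, S 4556.
Overall IE_4 order: S < P < Na < Mg.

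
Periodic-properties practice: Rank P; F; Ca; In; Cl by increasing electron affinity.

Ca, In, P, F, Cl

F is in period 2, group 17; P is in period 3, group 15; Cl is in period 3, group 17; Ca is in period 4, group 2; In is in period 5, group 13.
Atoms with high Z_eff and room in the valence shell (especially the halogens) have the most exothermic electron affinities.
Here both period and group differ, so the two effects have to be weighed against each other.
In > Ca: the two effects oppose for this pair; the across-period effect wins (29 vs 2 kJ/mol).
P > In: relative to In, both the across-period and down-group shifts push P's electron affinity up.
F > P: relative to P, both the across-period and down-group shifts push F's electron affinity up.
Cl > F: this pair runs against the simple trend — see the exception note.
Note the exception: Cl has a higher electron affinity than F, contrary to the simple trend — F's small 2p subshell makes the incoming electron feel strong e⁻–e⁻ repulsion, so Cl actually releases more energy on gaining an electron.
For reference (kJ/mol): F 328, P 72, Cl 349, Ca 2, In 29.
So from lowest to highest: Ca < In < P < F < Cl.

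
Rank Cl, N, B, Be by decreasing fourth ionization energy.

B, Be, N, Cl

Consider each +3 ion: Cl³⁺ still has 4 valence electrons; N³⁺ still has 2 valence electrons; B³⁺ is the bare [He] core; Be³⁺ is already 1 electron into the core.
Core electrons are held far more tightly than valence electrons, so Be and B top the IE_4 order.
Valence configurations: Cl³⁺ [Ne]3s²3p², N³⁺ [He]2s².
The numbers (kJ/mol): Cl 5159, N 7475, B 25026, Be 21007.
So the fourth ionization energies run Cl < N < Be < B.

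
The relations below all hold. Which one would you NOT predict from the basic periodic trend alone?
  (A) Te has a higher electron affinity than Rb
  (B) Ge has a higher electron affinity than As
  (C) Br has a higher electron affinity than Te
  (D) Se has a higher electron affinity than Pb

The general trend: electron affinity increases across a period and decreases down a group.
(A) Te (period 5, group 16) vs Rb (period 5, group 1): the stated order agrees with the simple trend.
(B) Ge (period 4, group 14) vs As (period 4, group 15): the stated order contradicts the simple trend.
(C) Br (period 4, group 17) vs Te (period 5, group 16): the stated order agrees with the simple trend.
(D) Se (period 4, group 16) vs Pb (period 6, group 14): the stated order agrees with the simple trend.
The exception is (B): adding an electron to As's half-filled 4p³ is unfavourable, so Ge (4p²) has the more exothermic EA.

(B)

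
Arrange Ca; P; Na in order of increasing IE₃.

P < Ca < Na

IE_3 is the cost of taking one more electron from the +2 cation: Ca²⁺ is the bare [Ar] core; P²⁺ still has 3 valence electrons; Na²⁺ is already 1 electron into the core.
Core electrons are held far more tightly than valence electrons, so Ca and Na top the IE_3 order.
Approximate IE_3 values (kJ/mol): Ca 4912, P 2914, Na 6910.
So the third ionization energies run P < Ca < Na.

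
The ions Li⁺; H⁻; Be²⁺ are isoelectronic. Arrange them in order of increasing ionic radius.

Be²⁺ < Li⁺ < H⁻

All of these have 2 electrons, so size is governed by nuclear charge alone: the more protons, the stronger the pull on the same electron cloud, and the smaller the ion.
Nuclear charges: Be²⁺ (Z=4), Li⁺ (Z=3), H⁻ (Z=1).
Smallest to largest: Be²⁺ < Li⁺ < H⁻.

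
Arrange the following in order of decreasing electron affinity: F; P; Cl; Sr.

Cl, F, P, Sr

Atoms with high Z_eff and room in the valence shell (especially the halogens) have the most exothermic electron affinities.
Neither a single period nor a single group — weigh both effects.
P > Sr: both effects reinforce here, so P is clearly the higher of the two.
F > P: both effects reinforce here, so F is clearly the higher of the two.
Cl > F: this pair runs against the simple trend — see the exception note.
Note the exception: Cl has a higher electron affinity than F, contrary to the simple trend — F's small 2p subshell makes the incoming electron feel strong e⁻–e⁻ repulsion, so Cl actually releases more energy on gaining an electron.
Tabulated electron affinity (kJ/mol): F 328, P 72, Cl 349, Sr 5.
So from highest to lowest: Cl > F > P > Sr.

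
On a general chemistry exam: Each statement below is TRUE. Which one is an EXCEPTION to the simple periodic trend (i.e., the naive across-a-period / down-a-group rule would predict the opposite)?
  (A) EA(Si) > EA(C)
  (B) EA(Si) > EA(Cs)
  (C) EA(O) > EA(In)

(A)

The general trend: electron affinity increases across a period and decreases down a group.
(A) Si (period 3, group 14) vs C (period 2, group 14): the stated order contradicts the simple trend.
(B) Si (period 3, group 14) vs Cs (period 6, group 1): the stated order agrees with the simple trend.
(C) O (period 2, group 16) vs In (period 5, group 13): the stated order agrees with the simple trend.
The exception is (A): Si's larger, more diffuse 3p orbitals accept an added electron slightly more readily than C's compact 2p.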